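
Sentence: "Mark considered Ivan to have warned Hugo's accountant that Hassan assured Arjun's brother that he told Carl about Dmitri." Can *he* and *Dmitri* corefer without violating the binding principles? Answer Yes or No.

*Dmitri* is an R-expression; Principle C requires it to be free (not bound by any c-commanding expression).
— he: subject of the clause headed by 'told'; the pronoun c-commands the R-expression — coreference blocked (Principle C).

No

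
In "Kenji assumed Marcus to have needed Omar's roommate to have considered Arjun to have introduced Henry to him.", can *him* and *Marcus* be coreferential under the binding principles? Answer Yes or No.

Yes

*Marcus* is an R-expression; Principle C requires it to be free (not bound by any c-commanding expression).
— him: second object of the clause headed by 'introduced'; the pronoun does not c-command the R-expression — coreference allowed.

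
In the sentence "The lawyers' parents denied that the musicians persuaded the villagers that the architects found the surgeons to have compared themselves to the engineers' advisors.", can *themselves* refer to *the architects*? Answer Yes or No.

*themselves* is a reflexive; Principle A requires it to be bound within its binding domain — the clause headed by 'compared'.
— the architects: subject of the clause headed by 'found'; c-commands the reflexive but lies outside its binding domain — cannot bind it (Principle A).

No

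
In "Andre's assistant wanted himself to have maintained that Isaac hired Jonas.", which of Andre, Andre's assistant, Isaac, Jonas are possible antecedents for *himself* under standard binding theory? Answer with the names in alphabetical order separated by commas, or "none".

*himself* is a reflexive; Principle A requires it to be bound within its binding domain — the matrix clause.
— Andre: possessor inside the subject DP of the matrix clause; does not c-command the reflexive — cannot bind it (Principle A).
— Andre's assistant: subject of the matrix clause; c-commands the reflexive within its binding domain — allowed (Principle A).
— Isaac: subject of the clause headed by 'hired'; does not c-command the reflexive — cannot bind it (Principle A).
— Jonas: object of the clause headed by 'hired'; does not c-command the reflexive — cannot bind it (Principle A).

Andre's assistant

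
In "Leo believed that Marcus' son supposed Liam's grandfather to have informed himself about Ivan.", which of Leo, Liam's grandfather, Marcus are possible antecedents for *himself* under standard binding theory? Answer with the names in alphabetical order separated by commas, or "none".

Liam's grandfather

*himself* is a reflexive; Principle A requires it to be bound within its binding domain — the clause headed by 'informed'.
— Leo: subject of the matrix clause; c-commands the reflexive but lies outside its binding domain — cannot bind it (Principle A).
— Liam's grandfather: subject of the clause headed by 'informed'; c-commands the reflexive within its binding domain — allowed (Principle A).
— Marcus: possessor inside the subject DP of the clause headed by 'supposed'; does not c-command the reflexive — cannot bind it (Principle A).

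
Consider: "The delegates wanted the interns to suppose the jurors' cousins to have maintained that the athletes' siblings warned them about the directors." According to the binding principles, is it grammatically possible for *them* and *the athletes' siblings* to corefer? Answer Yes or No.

*them* is a pronoun; Principle B requires it to be free in its binding domain — the clause headed by 'warned'.
— the athletes' siblings: subject of the clause headed by 'warned'; c-commands the pronoun within its binding domain — blocked (Principle B).

No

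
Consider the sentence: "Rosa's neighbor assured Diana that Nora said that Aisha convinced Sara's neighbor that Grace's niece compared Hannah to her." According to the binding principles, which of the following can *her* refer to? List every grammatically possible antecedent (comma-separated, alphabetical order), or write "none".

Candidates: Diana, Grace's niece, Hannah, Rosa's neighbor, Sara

Diana, Rosa's neighbor, Sara

*her* is a pronoun; Principle B requires it to be free in its binding domain — the clause headed by 'compared'.
— Diana: object of the matrix clause; c-commands the pronoun but lies outside its binding domain — allowed.
— Grace's niece: subject of the clause headed by 'compared'; c-commands the pronoun within its binding domain — blocked (Principle B).
— Hannah: object of the clause headed by 'compared'; c-commands the pronoun within its binding domain — blocked (Principle B).
— Rosa's neighbor: subject of the matrix clause; c-commands the pronoun but lies outside its binding domain — allowed.
— Sara: possessor inside the object DP of the clause headed by 'convinced'; does not c-command the pronoun — Principle B does not apply; allowed.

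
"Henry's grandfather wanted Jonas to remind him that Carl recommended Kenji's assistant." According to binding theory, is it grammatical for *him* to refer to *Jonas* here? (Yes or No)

*Jonas* is an R-expression; Principle C requires it to be free (not bound by any c-commanding expression).
— him: object of the clause headed by 'remind'; the R-expression locally c-commands the pronoun — coreference blocked (Principle B on the pronoun).

No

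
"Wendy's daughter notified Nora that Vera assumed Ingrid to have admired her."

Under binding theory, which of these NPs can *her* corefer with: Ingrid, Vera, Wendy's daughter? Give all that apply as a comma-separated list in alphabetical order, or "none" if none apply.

Vera, Wendy's daughter

*her* is a pronoun; Principle B requires it to be free in its binding domain — the clause headed by 'admired'.
— Ingrid: subject of the clause headed by 'admired'; c-commands the pronoun within its binding domain — blocked (Principle B).
— Vera: subject of the clause headed by 'assumed'; c-commands the pronoun but lies outside its binding domain — allowed.
— Wendy's daughter: subject of the matrix clause; c-commands the pronoun but lies outside its binding domain — allowed.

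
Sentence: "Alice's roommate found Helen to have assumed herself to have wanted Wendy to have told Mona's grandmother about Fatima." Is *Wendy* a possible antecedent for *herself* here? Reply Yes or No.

*herself* is a reflexive; Principle A requires it to be bound within its binding domain — the clause headed by 'assumed'.
— Wendy: subject of the clause headed by 'told'; does not c-command the reflexive — cannot bind it (Principle A).

No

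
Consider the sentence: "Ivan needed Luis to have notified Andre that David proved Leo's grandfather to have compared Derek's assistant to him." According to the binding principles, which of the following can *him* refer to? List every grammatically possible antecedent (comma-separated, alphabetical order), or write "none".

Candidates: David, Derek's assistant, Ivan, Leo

David, Ivan, Leo

*him* is a pronoun; Principle B requires it to be free in its binding domain — the clause headed by 'compared'.
— David: subject of the clause headed by 'proved'; c-commands the pronoun but lies outside its binding domain — allowed.
— Derek's assistant: object of the clause headed by 'compared'; c-commands the pronoun within its binding domain — blocked (Principle B).
— Ivan: subject of the matrix clause; c-commands the pronoun but lies outside its binding domain — allowed.
— Leo: possessor inside the subject DP of the clause headed by 'compared'; does not c-command the pronoun — Principle B does not apply; allowed.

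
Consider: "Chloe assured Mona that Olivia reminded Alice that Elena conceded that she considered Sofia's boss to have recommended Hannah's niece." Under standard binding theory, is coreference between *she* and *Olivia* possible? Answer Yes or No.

Yes

*Olivia* is an R-expression; Principle C requires it to be free (not bound by any c-commanding expression).
— she: subject of the clause headed by 'considered'; the pronoun does not c-command the R-expression — coreference allowed.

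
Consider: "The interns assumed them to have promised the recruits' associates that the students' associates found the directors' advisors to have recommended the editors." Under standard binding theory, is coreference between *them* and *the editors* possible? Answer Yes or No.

No

*the editors* is an R-expression; Principle C requires it to be free (not bound by any c-commanding expression).
— them: subject of the clause headed by 'promised'; the pronoun c-commands the R-expression — coreference blocked (Principle C).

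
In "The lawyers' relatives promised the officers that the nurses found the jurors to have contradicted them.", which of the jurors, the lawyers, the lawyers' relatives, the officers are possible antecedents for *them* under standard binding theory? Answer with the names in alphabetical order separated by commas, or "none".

*them* is a pronoun; Principle B requires it to be free in its binding domain — the clause headed by 'contradicted'.
— the jurors: subject of the clause headed by 'contradicted'; c-commands the pronoun within its binding domain — blocked (Principle B).
— the lawyers: possessor inside the subject DP of the matrix clause; does not c-command the pronoun — Principle B does not apply; allowed.
— the lawyers' relatives: subject of the matrix clause; c-commands the pronoun but lies outside its binding domain — allowed.
— the officers: object of the matrix clause; c-commands the pronoun but lies outside its binding domain — allowed.

the lawyers, the lawyers' relatives, the officers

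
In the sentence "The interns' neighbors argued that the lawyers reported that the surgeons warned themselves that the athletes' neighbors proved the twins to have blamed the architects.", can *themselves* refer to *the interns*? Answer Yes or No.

*themselves* is a reflexive; Principle A requires it to be bound within its binding domain — the clause headed by 'warned'.
— the interns: possessor inside the subject DP of the matrix clause; does not c-command the reflexive — cannot bind it (Principle A).

No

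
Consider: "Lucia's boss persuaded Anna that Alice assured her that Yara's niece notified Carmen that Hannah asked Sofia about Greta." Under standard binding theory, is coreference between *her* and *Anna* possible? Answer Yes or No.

Yes

*Anna* is an R-expression; Principle C requires it to be free (not bound by any c-commanding expression).
— her: object of the clause headed by 'assured'; the pronoun does not c-command the R-expression — coreference allowed.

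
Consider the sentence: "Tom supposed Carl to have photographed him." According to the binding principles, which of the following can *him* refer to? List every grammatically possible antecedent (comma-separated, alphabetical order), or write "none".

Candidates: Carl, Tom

*him* is a pronoun; Principle B requires it to be free in its binding domain — the clause headed by 'photographed'.
— Carl: subject of the clause headed by 'photographed'; c-commands the pronoun within its binding domain — blocked (Principle B).
— Tom: subject of the matrix clause; c-commands the pronoun but lies outside its binding domain — allowed.

Tom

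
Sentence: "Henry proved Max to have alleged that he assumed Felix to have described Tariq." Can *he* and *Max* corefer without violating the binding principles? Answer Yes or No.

*Max* is an R-expression; Principle C requires it to be free (not bound by any c-commanding expression).
— he: subject of the clause headed by 'assumed'; the pronoun does not c-command the R-expression — coreference allowed.

Yes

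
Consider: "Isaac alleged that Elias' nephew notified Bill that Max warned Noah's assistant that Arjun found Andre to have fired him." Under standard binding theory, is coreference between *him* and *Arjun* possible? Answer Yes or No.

Yes

*Arjun* is an R-expression; Principle C requires it to be free (not bound by any c-commanding expression).
— him: object of the clause headed by 'fired'; the pronoun does not c-command the R-expression — coreference allowed.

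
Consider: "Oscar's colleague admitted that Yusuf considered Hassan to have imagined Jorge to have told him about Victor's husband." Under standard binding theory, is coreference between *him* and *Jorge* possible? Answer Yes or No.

*Jorge* is an R-expression; Principle C requires it to be free (not bound by any c-commanding expression).
— him: object of the clause headed by 'told'; the R-expression locally c-commands the pronoun — coreference blocked (Principle B on the pronoun).

No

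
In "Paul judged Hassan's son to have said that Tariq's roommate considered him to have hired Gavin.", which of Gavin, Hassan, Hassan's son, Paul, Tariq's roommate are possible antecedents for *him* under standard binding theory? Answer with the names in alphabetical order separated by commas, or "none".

Hassan, Hassan's son, Paul

*him* is a pronoun; Principle B requires it to be free in its binding domain — the clause headed by 'considered'.
— Gavin: object of the clause headed by 'hired'; is c-commanded by the pronoun; coreference would bind this R-expression — blocked (Principle C).
— Hassan: possessor inside the subject DP of the clause headed by 'said'; does not c-command the pronoun — Principle B does not apply; allowed.
— Hassan's son: subject of the clause headed by 'said'; c-commands the pronoun but lies outside its binding domain — allowed.
— Paul: subject of the matrix clause; c-commands the pronoun but lies outside its binding domain — allowed.
— Tariq's roommate: subject of the clause headed by 'considered'; c-commands the pronoun within its binding domain — blocked (Principle B).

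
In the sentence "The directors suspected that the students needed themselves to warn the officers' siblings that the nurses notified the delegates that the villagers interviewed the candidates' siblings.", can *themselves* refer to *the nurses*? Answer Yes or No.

*themselves* is a reflexive; Principle A requires it to be bound within its binding domain — the clause headed by 'needed'.
— the nurses: subject of the clause headed by 'notified'; does not c-command the reflexive — cannot bind it (Principle A).

No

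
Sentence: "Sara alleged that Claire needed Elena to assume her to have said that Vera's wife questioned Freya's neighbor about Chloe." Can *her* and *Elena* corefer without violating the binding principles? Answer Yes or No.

*Elena* is an R-expression; Principle C requires it to be free (not bound by any c-commanding expression).
— her: subject of the clause headed by 'said'; the R-expression locally c-commands the pronoun — coreference blocked (Principle B on the pronoun).

No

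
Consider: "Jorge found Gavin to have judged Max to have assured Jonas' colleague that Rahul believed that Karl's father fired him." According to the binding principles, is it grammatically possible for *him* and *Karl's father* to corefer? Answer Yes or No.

No

*him* is a pronoun; Principle B requires it to be free in its binding domain — the clause headed by 'fired'.
— Karl's father: subject of the clause headed by 'fired'; c-commands the pronoun within its binding domain — blocked (Principle B).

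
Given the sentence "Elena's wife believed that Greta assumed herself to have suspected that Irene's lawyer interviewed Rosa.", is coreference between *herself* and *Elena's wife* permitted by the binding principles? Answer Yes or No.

No

*herself* is a reflexive; Principle A requires it to be bound within its binding domain — the clause headed by 'assumed'.
— Elena's wife: subject of the matrix clause; c-commands the reflexive but lies outside its binding domain — cannot bind it (Principle A).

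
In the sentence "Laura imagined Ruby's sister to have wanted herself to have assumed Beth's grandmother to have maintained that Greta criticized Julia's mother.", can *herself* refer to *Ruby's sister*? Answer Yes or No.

Yes

*herself* is a reflexive; Principle A requires it to be bound within its binding domain — the clause headed by 'wanted'.
— Ruby's sister: subject of the clause headed by 'wanted'; c-commands the reflexive within its binding domain — allowed (Principle A).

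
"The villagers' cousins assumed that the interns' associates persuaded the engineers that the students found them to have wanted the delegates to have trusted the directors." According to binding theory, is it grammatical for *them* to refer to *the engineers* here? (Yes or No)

Yes

*the engineers* is an R-expression; Principle C requires it to be free (not bound by any c-commanding expression).
— them: subject of the clause headed by 'wanted'; the pronoun does not c-command the R-expression — coreference allowed.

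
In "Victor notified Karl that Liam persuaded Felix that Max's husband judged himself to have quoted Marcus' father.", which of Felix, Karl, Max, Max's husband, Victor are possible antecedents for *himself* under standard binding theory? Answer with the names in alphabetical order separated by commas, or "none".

*himself* is a reflexive; Principle A requires it to be bound within its binding domain — the clause headed by 'judged'.
— Felix: object of the clause headed by 'persuaded'; c-commands the reflexive but lies outside its binding domain — cannot bind it (Principle A).
— Karl: object of the matrix clause; c-commands the reflexive but lies outside its binding domain — cannot bind it (Principle A).
— Max: possessor inside the subject DP of the clause headed by 'judged'; does not c-command the reflexive — cannot bind it (Principle A).
— Max's husband: subject of the clause headed by 'judged'; c-commands the reflexive within its binding domain — allowed (Principle A).
— Victor: subject of the matrix clause; c-commands the reflexive but lies outside its binding domain — cannot bind it (Principle A).

Max's husband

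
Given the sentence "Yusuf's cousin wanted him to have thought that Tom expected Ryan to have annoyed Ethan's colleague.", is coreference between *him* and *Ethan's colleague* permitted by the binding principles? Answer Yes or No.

No

*him* is a pronoun; Principle B requires it to be free in its binding domain — the matrix clause.
— Ethan's colleague: object of the clause headed by 'annoyed'; is c-commanded by the pronoun; coreference would bind this R-expression — blocked (Principle C).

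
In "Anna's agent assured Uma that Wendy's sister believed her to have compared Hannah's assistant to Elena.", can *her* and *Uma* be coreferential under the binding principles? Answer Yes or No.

Yes

*Uma* is an R-expression; Principle C requires it to be free (not bound by any c-commanding expression).
— her: subject of the clause headed by 'compared'; the pronoun does not c-command the R-expression — coreference allowed.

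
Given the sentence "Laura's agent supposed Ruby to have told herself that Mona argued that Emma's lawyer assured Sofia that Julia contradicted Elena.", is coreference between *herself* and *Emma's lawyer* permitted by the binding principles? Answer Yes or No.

*herself* is a reflexive; Principle A requires it to be bound within its binding domain — the clause headed by 'told'.
— Emma's lawyer: subject of the clause headed by 'assured'; does not c-command the reflexive — cannot bind it (Principle A).

No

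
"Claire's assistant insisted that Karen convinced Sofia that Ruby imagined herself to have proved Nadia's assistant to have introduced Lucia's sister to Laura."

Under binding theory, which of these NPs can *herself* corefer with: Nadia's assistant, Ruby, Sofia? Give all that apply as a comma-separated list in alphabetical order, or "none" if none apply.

Ruby

*herself* is a reflexive; Principle A requires it to be bound within its binding domain — the clause headed by 'imagined'.
— Nadia's assistant: subject of the clause headed by 'introduced'; does not c-command the reflexive — cannot bind it (Principle A).
— Ruby: subject of the clause headed by 'imagined'; c-commands the reflexive within its binding domain — allowed (Principle A).
— Sofia: object of the clause headed by 'convinced'; c-commands the reflexive but lies outside its binding domain — cannot bind it (Principle A).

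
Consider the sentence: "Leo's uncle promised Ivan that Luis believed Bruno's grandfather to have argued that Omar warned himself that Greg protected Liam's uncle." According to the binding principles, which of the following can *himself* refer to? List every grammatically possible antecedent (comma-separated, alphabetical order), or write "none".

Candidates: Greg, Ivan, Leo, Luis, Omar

*himself* is a reflexive; Principle A requires it to be bound within its binding domain — the clause headed by 'warned'.
— Greg: subject of the clause headed by 'protected'; does not c-command the reflexive — cannot bind it (Principle A).
— Ivan: object of the matrix clause; c-commands the reflexive but lies outside its binding domain — cannot bind it (Principle A).
— Leo: possessor inside the subject DP of the matrix clause; does not c-command the reflexive — cannot bind it (Principle A).
— Luis: subject of the clause headed by 'believed'; c-commands the reflexive but lies outside its binding domain — cannot bind it (Principle A).
— Omar: subject of the clause headed by 'warned'; c-commands the reflexive within its binding domain — allowed (Principle A).

Omar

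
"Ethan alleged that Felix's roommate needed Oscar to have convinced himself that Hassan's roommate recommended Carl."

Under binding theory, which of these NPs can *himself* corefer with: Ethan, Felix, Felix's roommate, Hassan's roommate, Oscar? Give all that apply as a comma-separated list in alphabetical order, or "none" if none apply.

Oscar

*himself* is a reflexive; Principle A requires it to be bound within its binding domain — the clause headed by 'convinced'.
— Ethan: subject of the matrix clause; c-commands the reflexive but lies outside its binding domain — cannot bind it (Principle A).
— Felix: possessor inside the subject DP of the clause headed by 'needed'; does not c-command the reflexive — cannot bind it (Principle A).
— Felix's roommate: subject of the clause headed by 'needed'; c-commands the reflexive but lies outside its binding domain — cannot bind it (Principle A).
— Hassan's roommate: subject of the clause headed by 'recommended'; does not c-command the reflexive — cannot bind it (Principle A).
— Oscar: subject of the clause headed by 'convinced'; c-commands the reflexive within its binding domain — allowed (Principle A).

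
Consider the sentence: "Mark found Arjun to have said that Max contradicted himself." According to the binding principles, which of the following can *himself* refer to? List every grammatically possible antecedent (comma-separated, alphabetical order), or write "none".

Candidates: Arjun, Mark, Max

*himself* is a reflexive; Principle A requires it to be bound within its binding domain — the clause headed by 'contradicted'.
— Arjun: subject of the clause headed by 'said'; c-commands the reflexive but lies outside its binding domain — cannot bind it (Principle A).
— Mark: subject of the matrix clause; c-commands the reflexive but lies outside its binding domain — cannot bind it (Principle A).
— Max: subject of the clause headed by 'contradicted'; c-commands the reflexive within its binding domain — allowed (Principle A).

Max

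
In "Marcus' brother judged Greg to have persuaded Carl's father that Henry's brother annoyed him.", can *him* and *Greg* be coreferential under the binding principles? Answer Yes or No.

Yes

*Greg* is an R-expression; Principle C requires it to be free (not bound by any c-commanding expression).
— him: object of the clause headed by 'annoyed'; the pronoun does not c-command the R-expression — coreference allowed.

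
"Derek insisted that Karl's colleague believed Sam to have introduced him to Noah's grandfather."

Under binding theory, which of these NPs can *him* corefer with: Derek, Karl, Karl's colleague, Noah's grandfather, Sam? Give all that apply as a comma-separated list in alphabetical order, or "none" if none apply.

Derek, Karl, Karl's colleague

*him* is a pronoun; Principle B requires it to be free in its binding domain — the clause headed by 'introduced'.
— Derek: subject of the matrix clause; c-commands the pronoun but lies outside its binding domain — allowed.
— Karl: possessor inside the subject DP of the clause headed by 'believed'; does not c-command the pronoun — Principle B does not apply; allowed.
— Karl's colleague: subject of the clause headed by 'believed'; c-commands the pronoun but lies outside its binding domain — allowed.
— Noah's grandfather: second object of the clause headed by 'introduced'; is c-commanded by the pronoun; coreference would bind this R-expression — blocked (Principle C).
— Sam: subject of the clause headed by 'introduced'; c-commands the pronoun within its binding domain — blocked (Principle B).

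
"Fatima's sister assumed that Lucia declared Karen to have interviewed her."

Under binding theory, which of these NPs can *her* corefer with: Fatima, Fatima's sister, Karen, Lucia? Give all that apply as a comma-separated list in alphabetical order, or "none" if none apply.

Fatima, Fatima's sister, Lucia

*her* is a pronoun; Principle B requires it to be free in its binding domain — the clause headed by 'interviewed'.
— Fatima: possessor inside the subject DP of the matrix clause; does not c-command the pronoun — Principle B does not apply; allowed.
— Fatima's sister: subject of the matrix clause; c-commands the pronoun but lies outside its binding domain — allowed.
— Karen: subject of the clause headed by 'interviewed'; c-commands the pronoun within its binding domain — blocked (Principle B).
— Lucia: subject of the clause headed by 'declared'; c-commands the pronoun but lies outside its binding domain — allowed.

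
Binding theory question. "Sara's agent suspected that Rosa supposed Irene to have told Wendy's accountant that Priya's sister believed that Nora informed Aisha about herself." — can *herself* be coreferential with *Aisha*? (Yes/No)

*herself* is a reflexive; Principle A requires it to be bound within its binding domain — the clause headed by 'informed'.
— Aisha: object of the clause headed by 'informed'; c-commands the reflexive within its binding domain — allowed (Principle A).

Yes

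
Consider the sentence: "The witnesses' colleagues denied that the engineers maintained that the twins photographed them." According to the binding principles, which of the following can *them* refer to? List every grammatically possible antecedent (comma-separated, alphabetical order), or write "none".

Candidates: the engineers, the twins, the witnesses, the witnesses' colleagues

*them* is a pronoun; Principle B requires it to be free in its binding domain — the clause headed by 'photographed'.
— the engineers: subject of the clause headed by 'maintained'; c-commands the pronoun but lies outside its binding domain — allowed.
— the twins: subject of the clause headed by 'photographed'; c-commands the pronoun within its binding domain — blocked (Principle B).
— the witnesses: possessor inside the subject DP of the matrix clause; does not c-command the pronoun — Principle B does not apply; allowed.
— the witnesses' colleagues: subject of the matrix clause; c-commands the pronoun but lies outside its binding domain — allowed.

the engineers, the witnesses, the witnesses' colleagues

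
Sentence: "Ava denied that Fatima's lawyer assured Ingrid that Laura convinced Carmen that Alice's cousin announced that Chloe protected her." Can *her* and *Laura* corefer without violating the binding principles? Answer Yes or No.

Yes

*Laura* is an R-expression; Principle C requires it to be free (not bound by any c-commanding expression).
— her: object of the clause headed by 'protected'; the pronoun does not c-command the R-expression — coreference allowed.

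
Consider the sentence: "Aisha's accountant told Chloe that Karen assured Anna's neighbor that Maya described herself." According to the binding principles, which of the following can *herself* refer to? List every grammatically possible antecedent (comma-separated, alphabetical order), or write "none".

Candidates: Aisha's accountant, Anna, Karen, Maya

Maya

*herself* is a reflexive; Principle A requires it to be bound within its binding domain — the clause headed by 'described'.
— Aisha's accountant: subject of the matrix clause; c-commands the reflexive but lies outside its binding domain — cannot bind it (Principle A).
— Anna: possessor inside the object DP of the clause headed by 'assured'; does not c-command the reflexive — cannot bind it (Principle A).
— Karen: subject of the clause headed by 'assured'; c-commands the reflexive but lies outside its binding domain — cannot bind it (Principle A).
— Maya: subject of the clause headed by 'described'; c-commands the reflexive within its binding domain — allowed (Principle A).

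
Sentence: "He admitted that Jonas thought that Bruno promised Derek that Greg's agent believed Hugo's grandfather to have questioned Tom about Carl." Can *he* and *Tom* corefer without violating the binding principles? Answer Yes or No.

*Tom* is an R-expression; Principle C requires it to be free (not bound by any c-commanding expression).
— he: subject of the matrix clause; the pronoun c-commands the R-expression — coreference blocked (Principle C).

No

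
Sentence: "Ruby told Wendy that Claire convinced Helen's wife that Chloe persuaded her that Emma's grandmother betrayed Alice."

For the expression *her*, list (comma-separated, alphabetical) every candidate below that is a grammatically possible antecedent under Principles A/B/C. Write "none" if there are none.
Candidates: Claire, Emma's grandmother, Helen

Claire, Helen

*her* is a pronoun; Principle B requires it to be free in its binding domain — the clause headed by 'persuaded'.
— Claire: subject of the clause headed by 'convinced'; c-commands the pronoun but lies outside its binding domain — allowed.
— Emma's grandmother: subject of the clause headed by 'betrayed'; is c-commanded by the pronoun; coreference would bind this R-expression — blocked (Principle C).
— Helen: possessor inside the object DP of the clause headed by 'convinced'; does not c-command the pronoun — Principle B does not apply; allowed.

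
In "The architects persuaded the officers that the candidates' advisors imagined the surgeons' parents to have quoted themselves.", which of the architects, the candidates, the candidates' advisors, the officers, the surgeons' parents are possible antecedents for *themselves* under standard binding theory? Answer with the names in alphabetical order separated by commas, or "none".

*themselves* is a reflexive; Principle A requires it to be bound within its binding domain — the clause headed by 'quoted'.
— the architects: subject of the matrix clause; c-commands the reflexive but lies outside its binding domain — cannot bind it (Principle A).
— the candidates: possessor inside the subject DP of the clause headed by 'imagined'; does not c-command the reflexive — cannot bind it (Principle A).
— the candidates' advisors: subject of the clause headed by 'imagined'; c-commands the reflexive but lies outside its binding domain — cannot bind it (Principle A).
— the officers: object of the matrix clause; c-commands the reflexive but lies outside its binding domain — cannot bind it (Principle A).
— the surgeons' parents: subject of the clause headed by 'quoted'; c-commands the reflexive within its binding domain — allowed (Principle A).

the surgeons' parents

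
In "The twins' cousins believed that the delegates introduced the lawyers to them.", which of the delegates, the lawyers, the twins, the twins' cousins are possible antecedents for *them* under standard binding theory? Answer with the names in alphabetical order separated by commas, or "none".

*them* is a pronoun; Principle B requires it to be free in its binding domain — the clause headed by 'introduced'.
— the delegates: subject of the clause headed by 'introduced'; c-commands the pronoun within its binding domain — blocked (Principle B).
— the lawyers: object of the clause headed by 'introduced'; c-commands the pronoun within its binding domain — blocked (Principle B).
— the twins: possessor inside the subject DP of the matrix clause; does not c-command the pronoun — Principle B does not apply; allowed.
— the twins' cousins: subject of the matrix clause; c-commands the pronoun but lies outside its binding domain — allowed.

the twins, the twins' cousins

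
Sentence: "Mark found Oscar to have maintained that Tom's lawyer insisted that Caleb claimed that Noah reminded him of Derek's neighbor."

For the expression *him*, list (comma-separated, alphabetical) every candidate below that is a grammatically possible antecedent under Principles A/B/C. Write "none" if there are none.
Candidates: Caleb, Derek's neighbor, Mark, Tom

Caleb, Mark, Tom

*him* is a pronoun; Principle B requires it to be free in its binding domain — the clause headed by 'reminded'.
— Caleb: subject of the clause headed by 'claimed'; c-commands the pronoun but lies outside its binding domain — allowed.
— Derek's neighbor: second object of the clause headed by 'reminded'; is c-commanded by the pronoun; coreference would bind this R-expression — blocked (Principle C).
— Mark: subject of the matrix clause; c-commands the pronoun but lies outside its binding domain — allowed.
— Tom: possessor inside the subject DP of the clause headed by 'insisted'; does not c-command the pronoun — Principle B does not apply; allowed.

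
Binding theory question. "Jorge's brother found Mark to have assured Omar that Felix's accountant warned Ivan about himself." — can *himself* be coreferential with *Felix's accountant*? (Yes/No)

*himself* is a reflexive; Principle A requires it to be bound within its binding domain — the clause headed by 'warned'.
— Felix's accountant: subject of the clause headed by 'warned'; c-commands the reflexive within its binding domain — allowed (Principle A).

Yes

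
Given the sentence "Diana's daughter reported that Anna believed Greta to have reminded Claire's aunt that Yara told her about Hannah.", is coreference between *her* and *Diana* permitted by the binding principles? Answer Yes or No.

*her* is a pronoun; Principle B requires it to be free in its binding domain — the clause headed by 'told'.
— Diana: possessor inside the subject DP of the matrix clause; does not c-command the pronoun — Principle B does not apply; allowed.

Yes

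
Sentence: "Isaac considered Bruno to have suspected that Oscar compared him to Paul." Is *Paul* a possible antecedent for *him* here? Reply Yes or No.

No

*him* is a pronoun; Principle B requires it to be free in its binding domain — the clause headed by 'compared'.
— Paul: second object of the clause headed by 'compared'; is c-commanded by the pronoun; coreference would bind this R-expression — blocked (Principle C).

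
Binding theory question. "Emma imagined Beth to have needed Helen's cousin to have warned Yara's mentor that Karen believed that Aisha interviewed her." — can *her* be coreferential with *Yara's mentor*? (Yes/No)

Yes

*her* is a pronoun; Principle B requires it to be free in its binding domain — the clause headed by 'interviewed'.
— Yara's mentor: object of the clause headed by 'warned'; c-commands the pronoun but lies outside its binding domain — allowed.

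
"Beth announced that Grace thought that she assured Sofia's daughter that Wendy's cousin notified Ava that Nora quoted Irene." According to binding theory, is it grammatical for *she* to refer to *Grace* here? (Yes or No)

*Grace* is an R-expression; Principle C requires it to be free (not bound by any c-commanding expression).
— she: subject of the clause headed by 'assured'; the pronoun does not c-command the R-expression — coreference allowed.

Yes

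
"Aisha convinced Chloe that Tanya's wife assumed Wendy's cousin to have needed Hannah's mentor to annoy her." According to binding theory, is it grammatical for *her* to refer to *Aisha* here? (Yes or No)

Yes

*Aisha* is an R-expression; Principle C requires it to be free (not bound by any c-commanding expression).
— her: object of the clause headed by 'annoy'; the pronoun does not c-command the R-expression — coreference allowed.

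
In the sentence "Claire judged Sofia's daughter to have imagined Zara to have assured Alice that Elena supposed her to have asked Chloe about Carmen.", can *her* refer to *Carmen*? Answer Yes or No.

*her* is a pronoun; Principle B requires it to be free in its binding domain — the clause headed by 'supposed'.
— Carmen: second object of the clause headed by 'asked'; is c-commanded by the pronoun; coreference would bind this R-expression — blocked (Principle C).

No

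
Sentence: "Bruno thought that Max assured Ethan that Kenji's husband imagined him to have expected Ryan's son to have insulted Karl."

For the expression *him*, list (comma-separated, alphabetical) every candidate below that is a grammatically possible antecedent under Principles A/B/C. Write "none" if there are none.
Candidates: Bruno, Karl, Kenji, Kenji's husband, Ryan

*him* is a pronoun; Principle B requires it to be free in its binding domain — the clause headed by 'imagined'.
— Bruno: subject of the matrix clause; c-commands the pronoun but lies outside its binding domain — allowed.
— Karl: object of the clause headed by 'insulted'; is c-commanded by the pronoun; coreference would bind this R-expression — blocked (Principle C).
— Kenji: possessor inside the subject DP of the clause headed by 'imagined'; does not c-command the pronoun — Principle B does not apply; allowed.
— Kenji's husband: subject of the clause headed by 'imagined'; c-commands the pronoun within its binding domain — blocked (Principle B).
— Ryan: possessor inside the subject DP of the clause headed by 'insulted'; is c-commanded by the pronoun; coreference would bind this R-expression — blocked (Principle C).

Bruno, Kenji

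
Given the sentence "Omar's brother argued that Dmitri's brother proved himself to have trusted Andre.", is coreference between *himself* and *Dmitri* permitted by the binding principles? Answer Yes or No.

No

*himself* is a reflexive; Principle A requires it to be bound within its binding domain — the clause headed by 'proved'.
— Dmitri: possessor inside the subject DP of the clause headed by 'proved'; does not c-command the reflexive — cannot bind it (Principle A).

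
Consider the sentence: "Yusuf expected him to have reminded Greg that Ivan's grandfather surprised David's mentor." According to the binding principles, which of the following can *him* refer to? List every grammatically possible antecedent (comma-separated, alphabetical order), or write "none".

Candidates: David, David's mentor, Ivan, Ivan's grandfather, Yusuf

none

*him* is a pronoun; Principle B requires it to be free in its binding domain — the matrix clause.
— David: possessor inside the object DP of the clause headed by 'surprised'; is c-commanded by the pronoun; coreference would bind this R-expression — blocked (Principle C).
— David's mentor: object of the clause headed by 'surprised'; is c-commanded by the pronoun; coreference would bind this R-expression — blocked (Principle C).
— Ivan: possessor inside the subject DP of the clause headed by 'surprised'; is c-commanded by the pronoun; coreference would bind this R-expression — blocked (Principle C).
— Ivan's grandfather: subject of the clause headed by 'surprised'; is c-commanded by the pronoun; coreference would bind this R-expression — blocked (Principle C).
— Yusuf: subject of the matrix clause; c-commands the pronoun within its binding domain — blocked (Principle B).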